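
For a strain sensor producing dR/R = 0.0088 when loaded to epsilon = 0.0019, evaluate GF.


GF = (dR/R) / epsilon
= 0.0088 / 0.0019
= 4.6316

4.6316


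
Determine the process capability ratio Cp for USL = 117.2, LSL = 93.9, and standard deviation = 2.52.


Cp = (USL - LSL) / (6 * sigma)
= (117.2 - 93.9) / (6 * 2.52)
= 23.3000 / 15.1200
= 1.5410

1.5410


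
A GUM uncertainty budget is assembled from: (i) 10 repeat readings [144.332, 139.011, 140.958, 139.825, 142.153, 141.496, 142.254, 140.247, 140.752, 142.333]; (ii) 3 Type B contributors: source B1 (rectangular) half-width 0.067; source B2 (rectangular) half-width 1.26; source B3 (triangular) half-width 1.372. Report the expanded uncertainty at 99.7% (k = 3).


mean = (144.332 + 139.011 + 140.958 + 139.825 + 142.153 + 141.496 + 142.254 + 140.247 + 140.752 + 142.333) / 10 = 141.3361
s = sqrt(sum((x - mean)^2)/(n-1)) = 1.5225872
u_A = s / sqrt(n) = 1.5225872 / sqrt(10) = 0.48148435
u_B1 = 0.067 / sqrt(3) = 0.038682468
u_B2 = 1.26 / sqrt(3) = 0.72746134
u_B3 = 1.372 / sqrt(6) = 0.56011665
uc = sqrt(0.48148435^2 + 0.038682468^2 + 0.72746134^2 + 0.56011665^2) = 1.0374267
U = k * uc = 3 * 1.0374267
U = 3.1123

3.1123


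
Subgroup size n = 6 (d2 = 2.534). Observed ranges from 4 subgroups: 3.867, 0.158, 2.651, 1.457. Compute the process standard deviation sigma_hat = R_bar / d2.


R_bar = (3.867 + 0.158 + 2.651 + 1.457) / 4
R_bar = 8.133 / 4 = 2.03325
sigma_hat = R_bar / d2 = 2.03325 / 2.534 = 0.8024

0.8024


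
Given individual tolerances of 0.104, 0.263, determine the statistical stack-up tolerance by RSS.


RSS = sqrt(0.104^2 + 0.263^2)
= sqrt(0.079985)
= 0.2828

0.2828


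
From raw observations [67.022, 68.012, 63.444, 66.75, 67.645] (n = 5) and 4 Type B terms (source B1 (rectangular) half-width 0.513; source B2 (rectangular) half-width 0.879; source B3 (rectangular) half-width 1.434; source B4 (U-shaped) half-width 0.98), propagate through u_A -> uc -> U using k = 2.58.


mean = (67.022 + 68.012 + 63.444 + 66.75 + 67.645) / 5 = 66.5746
s = sqrt(sum((x - mean)^2)/(n-1)) = 1.8195785
u_A = s / sqrt(n) = 1.8195785 / sqrt(5) = 0.81374024
u_B1 = 0.513 / sqrt(3) = 0.29618069
u_B2 = 0.879 / sqrt(3) = 0.50749089
u_B3 = 1.434 / sqrt(3) = 0.82792029
u_B4 = 0.98 / sqrt(2) = 0.69296465
uc = sqrt(0.81374024^2 + 0.29618069^2 + 0.50749089^2 + 0.82792029^2 + 0.69296465^2) = 1.4741422
U = k * uc = 2.58 * 1.4741422
U = 3.8033

3.8033


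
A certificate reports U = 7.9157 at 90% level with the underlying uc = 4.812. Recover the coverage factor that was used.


k = U / uc
k = 7.9157 / 4.812
k = 1.645

1.645


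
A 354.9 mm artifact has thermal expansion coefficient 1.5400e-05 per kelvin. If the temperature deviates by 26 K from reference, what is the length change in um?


dL = L * alpha * dT
= 354.9 * 1.5400e-05 * 26
= 0.1421020 mm
dL_um = 0.1421020 * 1000 = 142.1020 um

142.1020


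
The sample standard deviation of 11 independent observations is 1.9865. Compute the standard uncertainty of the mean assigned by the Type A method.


u_A = s / sqrt(n)
u_A = 1.9865 / sqrt(11)
u_A = 1.9865 / 3.3166248
u_A = 0.5990

0.5990


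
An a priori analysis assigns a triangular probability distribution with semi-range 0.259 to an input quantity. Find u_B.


u_B = half_width / sqrt(6)
u_B = 0.259 / 2.4494897
u_B = 0.1057

0.1057


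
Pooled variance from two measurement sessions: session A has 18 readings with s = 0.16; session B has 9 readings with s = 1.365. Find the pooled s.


s_p = sqrt(((n1-1)*s1^2 + (n2-1)*s2^2) / (n1+n2-2))
numerator = (18-1)*0.16^2 + (9-1)*1.365^2 = 0.4352 + 14.9058 = 15.341
denominator = 18 + 9 - 2 = 25
s_p^2 = 15.341 / 25 = 0.61364
s_p = sqrt(0.61364) = 0.7834

0.7834


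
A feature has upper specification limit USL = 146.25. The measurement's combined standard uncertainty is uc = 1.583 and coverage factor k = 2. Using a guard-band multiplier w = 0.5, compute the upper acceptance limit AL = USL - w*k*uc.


U = k * uc = 2 * 1.583 = 3.166
guard band g = w * U = 0.5 * 3.166 = 1.583
AL = USL - g = 146.25 - 1.583
AL = 144.6670

144.6670


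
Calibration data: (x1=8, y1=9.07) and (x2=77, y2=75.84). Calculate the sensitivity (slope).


slope = (y2 - y1) / (x2 - x1)
= (75.84 - 9.07) / (77 - 8)
= 66.7700 / 69
= 0.9677

0.9677


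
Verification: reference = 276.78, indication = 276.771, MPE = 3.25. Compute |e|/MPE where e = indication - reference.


e = indication - reference = 276.771 - 276.78 = -0.0090
|e| = 0.0090
ratio = |e| / MPE = 0.0090 / 3.25
ratio = 0.0028

0.0028


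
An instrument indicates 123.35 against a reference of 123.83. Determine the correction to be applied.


Correction = standard - reading
= 123.83 - 123.35
= 0.4800

0.4800


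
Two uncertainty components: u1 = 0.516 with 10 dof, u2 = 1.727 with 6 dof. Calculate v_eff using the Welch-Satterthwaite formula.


uc = sqrt(u1^2 + u2^2) = sqrt(0.516^2 + 1.727^2) = 1.8024386
v_eff = uc^4 / (u1^4/v1 + u2^4/v2)
= 1.8024386^4 / (0.516^4/10 + 1.727^4/6)
= 10.554603 / 1.4896691
v_eff = 7.0852

7.0852


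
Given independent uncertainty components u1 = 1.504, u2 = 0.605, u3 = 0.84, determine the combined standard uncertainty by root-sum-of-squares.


uc = sqrt(1.504^2 + 0.605^2 + 0.84^2)
uc = sqrt(3.333641)
uc = 1.8258

1.8258


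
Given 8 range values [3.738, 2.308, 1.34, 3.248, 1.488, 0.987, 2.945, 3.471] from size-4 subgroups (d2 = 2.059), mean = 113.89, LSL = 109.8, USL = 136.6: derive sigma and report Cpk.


R_bar = (3.738 + 2.308 + 1.34 + 3.248 + 1.488 + 0.987 + 2.945 + 3.471) / 8 = 2.440625
sigma = R_bar / d2 = 2.440625 / 2.059 = 1.1853448
Cp = (USL - LSL)/(6*sigma) = (136.6 - 109.8)/(6*1.1853448) = 3.7682
Cpu = (136.6 - 113.89)/(3*1.1853448) = 6.3863
Cpl = (113.89 - 109.8)/(3*1.1853448) = 1.1502
Cpk = min(Cpu, Cpl) = 1.1502

1.1502


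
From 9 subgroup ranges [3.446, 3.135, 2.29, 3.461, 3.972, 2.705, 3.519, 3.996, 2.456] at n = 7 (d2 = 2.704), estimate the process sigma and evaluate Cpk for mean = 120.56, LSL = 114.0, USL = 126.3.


R_bar = (3.446 + 3.135 + 2.29 + 3.461 + 3.972 + 2.705 + 3.519 + 3.996 + 2.456) / 9 = 3.22
sigma = R_bar / d2 = 3.22 / 2.704 = 1.1908284
Cp = (USL - LSL)/(6*sigma) = (126.3 - 114.0)/(6*1.1908284) = 1.7215
Cpu = (126.3 - 120.56)/(3*1.1908284) = 1.6067
Cpl = (120.56 - 114.0)/(3*1.1908284) = 1.8363
Cpk = min(Cpu, Cpl) = 1.6067

1.6067


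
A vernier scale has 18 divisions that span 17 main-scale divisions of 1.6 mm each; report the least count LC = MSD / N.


LC = MSD / n_div
= 1.6 / 18
= 0.0889

0.0889


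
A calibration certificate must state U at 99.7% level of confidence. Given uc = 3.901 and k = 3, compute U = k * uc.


U = k * uc
U = 3 * 3.901
U = 11.7030

11.7030


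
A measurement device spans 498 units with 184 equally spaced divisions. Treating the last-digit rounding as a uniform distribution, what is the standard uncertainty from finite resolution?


resolution = range / divisions
resolution = 498 / 184 = 2.7065217
u_res = resolution / (2*sqrt(3))
u_res = 2.7065217 / 3.4641016
u_res = 0.7813

0.7813


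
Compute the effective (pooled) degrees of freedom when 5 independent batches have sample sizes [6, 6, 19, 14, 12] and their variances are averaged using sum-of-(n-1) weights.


nu = sum_i (n_i - 1)
nu = ((6 - 1) + (6 - 1) + (19 - 1) + (14 - 1) + (12 - 1))
nu = 5 + 5 + 18 + 13 + 11
nu = 52

52


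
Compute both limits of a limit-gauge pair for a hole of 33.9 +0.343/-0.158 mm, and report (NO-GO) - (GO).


GO = nominal - lower_tol (smallest hole = maximum material condition)
GO = 33.9 - 0.158 = 33.742
NO-GO = nominal + upper_tol (largest hole = least material condition)
NO-GO = 33.9 + 0.343 = 34.243
spread = NO-GO - GO = 34.243 - 33.742 = 0.5010

0.5010


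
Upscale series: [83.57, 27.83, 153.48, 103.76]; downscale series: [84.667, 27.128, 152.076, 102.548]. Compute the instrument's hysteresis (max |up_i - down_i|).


|83.57 - 84.667| = 1.0970
|27.83 - 27.128| = 0.7020
|153.48 - 152.076| = 1.4040
|103.76 - 102.548| = 1.2120
hysteresis = max(diffs) = 1.4040

1.4040


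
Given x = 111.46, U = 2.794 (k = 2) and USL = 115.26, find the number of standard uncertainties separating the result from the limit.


u = U / k = 2.794 / 2 = 1.397
margin = |USL - x| = |115.26 - 111.46| = 3.8
z = margin / u = 3.8 / 1.397
z = 2.7201

2.7201


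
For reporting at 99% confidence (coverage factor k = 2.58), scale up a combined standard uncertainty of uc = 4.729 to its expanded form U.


U = k * uc
U = 2.58 * 4.729
U = 12.2008

12.2008


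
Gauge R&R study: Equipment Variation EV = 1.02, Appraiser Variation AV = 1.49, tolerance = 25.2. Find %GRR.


GRR = sqrt(EV^2 + AV^2) = sqrt(1.02^2 + 1.49^2) = 1.8056855
%GRR = GRR / tol * 100 = 1.8056855 / 25.2 * 100
%GRR = 7.1654

7.1654


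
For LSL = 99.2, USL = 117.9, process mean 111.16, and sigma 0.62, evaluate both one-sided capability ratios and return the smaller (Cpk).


Cpu = (USL - mean) / (3*sigma) = (117.9 - 111.16) / (3*0.62) = 3.6237
Cpl = (mean - LSL) / (3*sigma) = (111.16 - 99.2) / (3*0.62) = 6.4301
Cpk = min(Cpu, Cpl) = 3.6237

3.6237


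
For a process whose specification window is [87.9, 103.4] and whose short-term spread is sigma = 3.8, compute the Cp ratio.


Cp = (USL - LSL) / (6 * sigma)
= (103.4 - 87.9) / (6 * 3.8)
= 15.5000 / 22.8000
= 0.6798

0.6798


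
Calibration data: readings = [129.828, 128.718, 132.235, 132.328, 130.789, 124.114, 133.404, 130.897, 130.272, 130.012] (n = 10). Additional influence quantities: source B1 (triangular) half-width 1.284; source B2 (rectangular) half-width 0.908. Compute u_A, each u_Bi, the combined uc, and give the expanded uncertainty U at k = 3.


mean = (129.828 + 128.718 + 132.235 + 132.328 + 130.789 + 124.114 + 133.404 + 130.897 + 130.272 + 130.012) / 10 = 130.2597
s = sqrt(sum((x - mean)^2)/(n-1)) = 2.5635684
u_A = s / sqrt(n) = 2.5635684 / sqrt(10) = 0.81067151
u_B1 = 1.284 / sqrt(6) = 0.5241908
u_B2 = 0.908 / sqrt(3) = 0.52423404
uc = sqrt(0.81067151^2 + 0.5241908^2 + 0.52423404^2) = 1.0985379
U = k * uc = 3 * 1.0985379
U = 3.2956

3.2956


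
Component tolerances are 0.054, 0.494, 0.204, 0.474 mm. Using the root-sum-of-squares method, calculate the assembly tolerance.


RSS = sqrt(0.054^2 + 0.494^2 + 0.204^2 + 0.474^2)
= sqrt(0.513244)
= 0.7164

0.7164


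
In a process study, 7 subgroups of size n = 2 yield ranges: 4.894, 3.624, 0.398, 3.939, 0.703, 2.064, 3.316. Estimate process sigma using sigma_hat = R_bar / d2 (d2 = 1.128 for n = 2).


R_bar = (4.894 + 3.624 + 0.398 + 3.939 + 0.703 + 2.064 + 3.316) / 7
R_bar = 18.938 / 7 = 2.7054286
sigma_hat = R_bar / d2 = 2.7054286 / 1.128 = 2.3984

2.3984


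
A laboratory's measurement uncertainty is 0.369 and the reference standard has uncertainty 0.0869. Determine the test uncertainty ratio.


TUR = u_lab / u_ref
= 0.369 / 0.0869
= 4.2463

4.2463


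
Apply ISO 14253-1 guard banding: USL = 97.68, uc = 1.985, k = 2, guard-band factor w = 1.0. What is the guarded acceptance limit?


U = k * uc = 2 * 1.985 = 3.97
guard band g = w * U = 1.0 * 3.97 = 3.97
AL = USL - g = 97.68 - 3.97
AL = 93.7100

93.7100


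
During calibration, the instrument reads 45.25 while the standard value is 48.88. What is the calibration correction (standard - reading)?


Correction = standard - reading
= 48.88 - 45.25
= 3.6300

3.6300


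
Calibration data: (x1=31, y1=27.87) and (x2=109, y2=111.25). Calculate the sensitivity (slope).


slope = (y2 - y1) / (x2 - x1)
= (111.25 - 27.87) / (109 - 31)
= 83.3800 / 78
= 1.0690

1.0690


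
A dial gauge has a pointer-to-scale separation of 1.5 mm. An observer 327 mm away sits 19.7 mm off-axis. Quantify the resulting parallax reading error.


error = h * offset / d
= 1.5 * 19.7 / 327
= 0.0904

0.0904


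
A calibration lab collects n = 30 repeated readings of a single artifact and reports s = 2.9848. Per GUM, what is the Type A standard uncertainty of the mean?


u_A = s / sqrt(n)
u_A = 2.9848 / sqrt(30)
u_A = 2.9848 / 5.4772256
u_A = 0.5449

0.5449


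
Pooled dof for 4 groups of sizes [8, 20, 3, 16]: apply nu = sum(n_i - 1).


nu = sum_i (n_i - 1)
nu = ((8 - 1) + (20 - 1) + (3 - 1) + (16 - 1))
nu = 7 + 19 + 2 + 15
nu = 43

43


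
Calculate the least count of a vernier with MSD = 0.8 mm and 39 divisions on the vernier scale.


LC = MSD / n_div
= 0.8 / 39
= 0.0205

0.0205


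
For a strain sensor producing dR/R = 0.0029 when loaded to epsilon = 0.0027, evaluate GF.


GF = (dR/R) / epsilon
= 0.0029 / 0.0027
= 1.0741

1.0741


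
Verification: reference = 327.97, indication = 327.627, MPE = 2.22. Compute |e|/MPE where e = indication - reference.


e = indication - reference = 327.627 - 327.97 = -0.3430
|e| = 0.3430
ratio = |e| / MPE = 0.3430 / 2.22
ratio = 0.1545

0.1545


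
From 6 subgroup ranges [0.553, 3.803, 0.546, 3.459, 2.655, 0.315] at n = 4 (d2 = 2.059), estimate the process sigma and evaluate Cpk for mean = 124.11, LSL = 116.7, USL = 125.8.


R_bar = (0.553 + 3.803 + 0.546 + 3.459 + 2.655 + 0.315) / 6 = 1.8885
sigma = R_bar / d2 = 1.8885 / 2.059 = 0.91719281
Cp = (USL - LSL)/(6*sigma) = (125.8 - 116.7)/(6*0.91719281) = 1.6536
Cpu = (125.8 - 124.11)/(3*0.91719281) = 0.6142
Cpl = (124.11 - 116.7)/(3*0.91719281) = 2.6930
Cpk = min(Cpu, Cpl) = 0.6142

0.6142


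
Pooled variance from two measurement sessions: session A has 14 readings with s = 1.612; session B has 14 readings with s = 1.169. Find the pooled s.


s_p = sqrt(((n1-1)*s1^2 + (n2-1)*s2^2) / (n1+n2-2))
numerator = (14-1)*1.612^2 + (14-1)*1.169^2 = 33.781072 + 17.765293 = 51.546365
denominator = 14 + 14 - 2 = 26
s_p^2 = 51.546365 / 26 = 1.9825525
s_p = sqrt(1.9825525) = 1.4080

1.4080


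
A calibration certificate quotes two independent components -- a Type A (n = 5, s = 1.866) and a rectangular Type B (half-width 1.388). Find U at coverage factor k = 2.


u_A = s / sqrt(n) = 1.866 / sqrt(5) = 0.83450057
u_B = half_width / sqrt(3) = 1.388 / sqrt(3) = 0.80136217
uc = sqrt(u_A^2 + u_B^2) = sqrt(0.83450057^2 + 0.80136217^2) = 1.156967
U = k * uc = 2 * 1.156967
U = 2.3139

2.3139


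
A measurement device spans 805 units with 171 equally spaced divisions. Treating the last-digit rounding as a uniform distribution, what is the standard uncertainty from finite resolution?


resolution = range / divisions
resolution = 805 / 171 = 4.7076023
u_res = resolution / (2*sqrt(3))
u_res = 4.7076023 / 3.4641016
u_res = 1.3590

1.3590


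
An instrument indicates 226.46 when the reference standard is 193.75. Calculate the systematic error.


Systematic error = measured - true
= 226.46 - 193.75
= 32.7100

32.7100


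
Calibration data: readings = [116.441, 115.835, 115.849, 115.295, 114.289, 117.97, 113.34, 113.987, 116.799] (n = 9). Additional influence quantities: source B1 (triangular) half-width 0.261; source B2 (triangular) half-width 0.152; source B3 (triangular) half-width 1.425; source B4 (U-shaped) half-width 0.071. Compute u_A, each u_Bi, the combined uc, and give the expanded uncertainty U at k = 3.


mean = (116.441 + 115.835 + 115.849 + 115.295 + 114.289 + 117.97 + 113.34 + 113.987 + 116.799) / 9 = 115.5338889
s = sqrt(sum((x - mean)^2)/(n-1)) = 1.4731254
u_A = s / sqrt(n) = 1.4731254 / sqrt(9) = 0.4910418
u_B1 = 0.261 / sqrt(6) = 0.1065528
u_B2 = 0.152 / sqrt(6) = 0.06205374
u_B3 = 1.425 / sqrt(6) = 0.58175381
u_B4 = 0.071 / sqrt(2) = 0.050204581
uc = sqrt(0.4910418^2 + 0.1065528^2 + 0.06205374^2 + 0.58175381^2 + 0.050204581^2) = 0.77284165
U = k * uc = 3 * 0.77284165
U = 2.3185

2.3185


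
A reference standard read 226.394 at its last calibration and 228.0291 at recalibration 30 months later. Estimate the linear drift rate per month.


rate = (v2 - v1) / months
= (228.0291 - 226.394) / 30
= 1.6351 / 30
= 0.0545

0.0545


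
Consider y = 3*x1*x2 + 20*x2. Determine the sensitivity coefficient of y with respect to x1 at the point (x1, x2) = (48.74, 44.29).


y = 3*x1*x2 + 20*x2
dy/dx1 = 3*x2
Evaluate at x2 = 44.29: c1 = 3 * 44.29
c1 = 132.8700

132.8700


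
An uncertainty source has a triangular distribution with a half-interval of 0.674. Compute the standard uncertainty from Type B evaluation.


u_B = half_width / sqrt(6)
u_B = 0.674 / 2.4494897
u_B = 0.2752

0.2752


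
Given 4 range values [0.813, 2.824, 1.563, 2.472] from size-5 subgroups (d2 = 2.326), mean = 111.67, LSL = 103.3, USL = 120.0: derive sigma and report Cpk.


R_bar = (0.813 + 2.824 + 1.563 + 2.472) / 4 = 1.918
sigma = R_bar / d2 = 1.918 / 2.326 = 0.82459157
Cp = (USL - LSL)/(6*sigma) = (120.0 - 103.3)/(6*0.82459157) = 3.3754
Cpu = (120.0 - 111.67)/(3*0.82459157) = 3.3673
Cpl = (111.67 - 103.3)/(3*0.82459157) = 3.3835
Cpk = min(Cpu, Cpl) = 3.3673

3.3673


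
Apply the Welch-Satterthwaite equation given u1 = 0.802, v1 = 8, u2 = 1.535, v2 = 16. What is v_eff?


uc = sqrt(u1^2 + u2^2) = sqrt(0.802^2 + 1.535^2) = 1.731886
v_eff = uc^4 / (u1^4/v1 + u2^4/v2)
= 1.731886^4 / (0.802^4/8 + 1.535^4/16)
= 8.996575 / 0.39870119
v_eff = 22.5647

22.5647


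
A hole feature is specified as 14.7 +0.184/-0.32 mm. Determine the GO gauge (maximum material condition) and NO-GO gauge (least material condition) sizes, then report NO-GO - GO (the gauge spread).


GO = nominal - lower_tol (smallest hole = maximum material condition)
GO = 14.7 - 0.32 = 14.38
NO-GO = nominal + upper_tol (largest hole = least material condition)
NO-GO = 14.7 + 0.184 = 14.884
spread = NO-GO - GO = 14.884 - 14.38 = 0.5040

0.5040


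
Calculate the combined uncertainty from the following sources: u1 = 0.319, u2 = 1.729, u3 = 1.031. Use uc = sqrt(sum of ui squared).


uc = sqrt(0.319^2 + 1.729^2 + 1.031^2)
uc = sqrt(4.154163)
uc = 2.0382

2.0382


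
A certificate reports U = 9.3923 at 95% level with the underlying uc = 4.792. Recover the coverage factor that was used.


k = U / uc
k = 9.3923 / 4.792
k = 1.96

1.96


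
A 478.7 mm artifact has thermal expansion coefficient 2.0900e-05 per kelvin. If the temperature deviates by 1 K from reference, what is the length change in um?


dL = L * alpha * dT
= 478.7 * 2.0900e-05 * 1
= 0.0100048 mm
dL_um = 0.0100048 * 1000 = 10.0048 um

10.0048


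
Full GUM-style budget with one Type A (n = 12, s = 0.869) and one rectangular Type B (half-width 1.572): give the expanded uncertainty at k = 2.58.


u_A = s / sqrt(n) = 0.869 / sqrt(12) = 0.25085869
u_B = half_width / sqrt(3) = 1.572 / sqrt(3) = 0.90759462
uc = sqrt(u_A^2 + u_B^2) = sqrt(0.25085869^2 + 0.90759462^2) = 0.94162523
U = k * uc = 2.58 * 0.94162523
U = 2.4294

2.4294


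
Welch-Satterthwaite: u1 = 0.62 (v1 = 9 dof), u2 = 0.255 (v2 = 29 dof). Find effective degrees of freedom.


uc = sqrt(u1^2 + u2^2) = sqrt(0.62^2 + 0.255^2) = 0.67039168
v_eff = uc^4 / (u1^4/v1 + u2^4/v2)
= 0.67039168^4 / (0.62^4/9 + 0.255^4/29)
= 0.20198283 / 0.016563953
v_eff = 12.1941

12.1941


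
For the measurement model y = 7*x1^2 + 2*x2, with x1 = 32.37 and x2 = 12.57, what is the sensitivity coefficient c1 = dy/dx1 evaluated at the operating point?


y = 7*x1^2 + 2*x2
dy/dx1 = 2*7*x1
Evaluate at x1 = 32.37: c1 = 14 * 32.37
c1 = 453.1800

453.1800


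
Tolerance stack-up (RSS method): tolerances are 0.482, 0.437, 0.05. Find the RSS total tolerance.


RSS = sqrt(0.482^2 + 0.437^2 + 0.05^2)
= sqrt(0.425793)
= 0.6525

0.6525


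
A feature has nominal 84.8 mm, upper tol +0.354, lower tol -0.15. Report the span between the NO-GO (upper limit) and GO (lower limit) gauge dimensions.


GO = nominal - lower_tol (smallest hole = maximum material condition)
GO = 84.8 - 0.15 = 84.65
NO-GO = nominal + upper_tol (largest hole = least material condition)
NO-GO = 84.8 + 0.354 = 85.154
spread = NO-GO - GO = 85.154 - 84.65 = 0.5040

0.5040


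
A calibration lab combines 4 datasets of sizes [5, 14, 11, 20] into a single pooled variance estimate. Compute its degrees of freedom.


nu = sum_i (n_i - 1)
nu = ((5 - 1) + (14 - 1) + (11 - 1) + (20 - 1))
nu = 4 + 13 + 10 + 19
nu = 46

46


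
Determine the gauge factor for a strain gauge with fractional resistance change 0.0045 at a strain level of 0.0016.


GF = (dR/R) / epsilon
= 0.0045 / 0.0016
= 2.8125

2.8125


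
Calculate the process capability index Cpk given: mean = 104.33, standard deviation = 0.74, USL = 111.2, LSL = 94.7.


Cpu = (USL - mean) / (3*sigma) = (111.2 - 104.33) / (3*0.74) = 3.0946
Cpl = (mean - LSL) / (3*sigma) = (104.33 - 94.7) / (3*0.74) = 4.3378
Cpk = min(Cpu, Cpl) = 3.0946

3.0946


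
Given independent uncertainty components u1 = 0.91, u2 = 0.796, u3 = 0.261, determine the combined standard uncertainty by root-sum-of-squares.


uc = sqrt(0.91^2 + 0.796^2 + 0.261^2)
uc = sqrt(1.529837)
uc = 1.2369

1.2369


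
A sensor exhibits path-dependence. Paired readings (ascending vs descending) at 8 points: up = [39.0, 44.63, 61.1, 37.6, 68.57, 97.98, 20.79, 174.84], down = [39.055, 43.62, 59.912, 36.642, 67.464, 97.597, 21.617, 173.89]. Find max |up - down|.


|39.0 - 39.055| = 0.0550
|44.63 - 43.62| = 1.0100
|61.1 - 59.912| = 1.1880
|37.6 - 36.642| = 0.9580
|68.57 - 67.464| = 1.1060
|97.98 - 97.597| = 0.3830
|20.79 - 21.617| = 0.8270
|174.84 - 173.89| = 0.9500
hysteresis = max(diffs) = 1.1880

1.1880


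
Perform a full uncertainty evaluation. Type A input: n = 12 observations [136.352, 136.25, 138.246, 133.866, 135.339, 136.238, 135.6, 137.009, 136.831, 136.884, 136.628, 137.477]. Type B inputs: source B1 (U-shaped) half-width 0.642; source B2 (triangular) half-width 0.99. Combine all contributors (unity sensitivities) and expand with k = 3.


mean = (136.352 + 136.25 + 138.246 + 133.866 + 135.339 + 136.238 + 135.6 + 137.009 + 136.831 + 136.884 + 136.628 + 137.477) / 12 = 136.3933333
s = sqrt(sum((x - mean)^2)/(n-1)) = 1.1138761
u_A = s / sqrt(n) = 1.1138761 / sqrt(12) = 0.32154833
u_B1 = 0.642 / sqrt(2) = 0.45396255
u_B2 = 0.99 / sqrt(6) = 0.40416581
uc = sqrt(0.32154833^2 + 0.45396255^2 + 0.40416581^2) = 0.68762295
U = k * uc = 3 * 0.68762295
U = 2.0629

2.0629


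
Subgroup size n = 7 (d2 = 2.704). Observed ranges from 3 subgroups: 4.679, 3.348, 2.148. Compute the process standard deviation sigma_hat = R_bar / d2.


R_bar = (4.679 + 3.348 + 2.148) / 3
R_bar = 10.175 / 3 = 3.3916667
sigma_hat = R_bar / d2 = 3.3916667 / 2.704 = 1.2543

1.2543


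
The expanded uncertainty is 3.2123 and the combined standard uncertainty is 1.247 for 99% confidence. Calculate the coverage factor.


k = U / uc
k = 3.2123 / 1.247
k = 2.576

2.576


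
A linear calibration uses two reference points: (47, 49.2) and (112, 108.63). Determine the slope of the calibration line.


slope = (y2 - y1) / (x2 - x1)
= (108.63 - 49.2) / (112 - 47)
= 59.4300 / 65
= 0.9143

0.9143


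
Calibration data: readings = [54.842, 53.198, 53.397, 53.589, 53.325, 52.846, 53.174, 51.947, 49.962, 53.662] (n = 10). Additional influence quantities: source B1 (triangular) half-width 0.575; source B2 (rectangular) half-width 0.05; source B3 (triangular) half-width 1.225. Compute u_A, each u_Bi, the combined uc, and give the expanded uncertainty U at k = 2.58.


mean = (54.842 + 53.198 + 53.397 + 53.589 + 53.325 + 52.846 + 53.174 + 51.947 + 49.962 + 53.662) / 10 = 52.9942
s = sqrt(sum((x - mean)^2)/(n-1)) = 1.285495
u_A = s / sqrt(n) = 1.285495 / sqrt(10) = 0.40650921
u_B1 = 0.575 / sqrt(6) = 0.23474277
u_B2 = 0.05 / sqrt(3) = 0.028867513
u_B3 = 1.225 / sqrt(6) = 0.50010416
uc = sqrt(0.40650921^2 + 0.23474277^2 + 0.028867513^2 + 0.50010416^2) = 0.68650667
U = k * uc = 2.58 * 0.68650667
U = 1.7712

1.7712


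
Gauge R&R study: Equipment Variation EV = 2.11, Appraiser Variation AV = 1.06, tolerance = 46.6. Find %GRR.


GRR = sqrt(EV^2 + AV^2) = sqrt(2.11^2 + 1.06^2) = 2.361292
%GRR = GRR / tol * 100 = 2.361292 / 46.6 * 100
%GRR = 5.0672

5.0672


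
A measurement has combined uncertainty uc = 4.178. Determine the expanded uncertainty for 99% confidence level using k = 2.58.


U = k * uc
U = 2.58 * 4.178
U = 10.7792

10.7792


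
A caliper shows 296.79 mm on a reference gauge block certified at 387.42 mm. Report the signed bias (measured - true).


Systematic error = measured - true
= 296.79 - 387.42
= -90.6300

-90.6300


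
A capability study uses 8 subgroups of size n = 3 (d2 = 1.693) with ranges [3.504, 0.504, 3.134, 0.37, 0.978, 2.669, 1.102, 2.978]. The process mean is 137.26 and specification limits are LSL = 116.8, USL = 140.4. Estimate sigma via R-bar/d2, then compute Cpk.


R_bar = (3.504 + 0.504 + 3.134 + 0.37 + 0.978 + 2.669 + 1.102 + 2.978) / 8 = 1.904875
sigma = R_bar / d2 = 1.904875 / 1.693 = 1.1251477
Cp = (USL - LSL)/(6*sigma) = (140.4 - 116.8)/(6*1.1251477) = 3.4958
Cpu = (140.4 - 137.26)/(3*1.1251477) = 0.9302
Cpl = (137.26 - 116.8)/(3*1.1251477) = 6.0614
Cpk = min(Cpu, Cpl) = 0.9302

0.9302


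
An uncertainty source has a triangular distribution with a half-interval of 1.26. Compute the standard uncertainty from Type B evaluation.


u_B = half_width / sqrt(6)
u_B = 1.26 / 2.4494897
u_B = 0.5144

0.5144


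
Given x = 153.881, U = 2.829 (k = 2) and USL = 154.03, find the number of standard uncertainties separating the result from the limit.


u = U / k = 2.829 / 2 = 1.4145
margin = |USL - x| = |154.03 - 153.881| = 0.149
z = margin / u = 0.149 / 1.4145
z = 0.1053

0.1053


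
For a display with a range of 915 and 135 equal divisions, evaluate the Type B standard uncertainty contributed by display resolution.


resolution = range / divisions
resolution = 915 / 135 = 6.7777778
u_res = resolution / (2*sqrt(3))
u_res = 6.7777778 / 3.4641016
u_res = 1.9566

1.9566


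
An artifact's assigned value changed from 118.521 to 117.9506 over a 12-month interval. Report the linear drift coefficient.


rate = (v2 - v1) / months
= (117.9506 - 118.521) / 12
= -0.5704 / 12
= -0.0475

-0.0475


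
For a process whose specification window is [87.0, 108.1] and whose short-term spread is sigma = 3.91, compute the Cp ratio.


Cp = (USL - LSL) / (6 * sigma)
= (108.1 - 87.0) / (6 * 3.91)
= 21.1000 / 23.4600
= 0.8994

0.8994


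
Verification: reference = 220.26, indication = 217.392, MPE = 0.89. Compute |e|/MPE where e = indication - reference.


e = indication - reference = 217.392 - 220.26 = -2.8680
|e| = 2.8680
ratio = |e| / MPE = 2.8680 / 0.89
ratio = 3.2225

3.2225


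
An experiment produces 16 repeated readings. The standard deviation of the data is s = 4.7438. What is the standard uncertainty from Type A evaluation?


u_A = s / sqrt(n)
u_A = 4.7438 / sqrt(16)
u_A = 4.7438 / 4
u_A = 1.1860

1.1860


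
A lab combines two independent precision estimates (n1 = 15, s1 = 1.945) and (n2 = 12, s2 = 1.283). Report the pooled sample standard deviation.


s_p = sqrt(((n1-1)*s1^2 + (n2-1)*s2^2) / (n1+n2-2))
numerator = (15-1)*1.945^2 + (12-1)*1.283^2 = 52.96235 + 18.106979 = 71.069329
denominator = 15 + 12 - 2 = 25
s_p^2 = 71.069329 / 25 = 2.8427732
s_p = sqrt(2.8427732) = 1.6861

1.6861


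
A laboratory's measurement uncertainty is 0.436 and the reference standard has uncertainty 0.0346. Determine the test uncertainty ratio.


TUR = u_lab / u_ref
= 0.436 / 0.0346
= 12.6012

12.6012


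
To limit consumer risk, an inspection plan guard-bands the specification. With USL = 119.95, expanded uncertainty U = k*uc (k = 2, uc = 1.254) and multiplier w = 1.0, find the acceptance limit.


U = k * uc = 2 * 1.254 = 2.508
guard band g = w * U = 1.0 * 2.508 = 2.508
AL = USL - g = 119.95 - 2.508
AL = 117.4420

117.4420


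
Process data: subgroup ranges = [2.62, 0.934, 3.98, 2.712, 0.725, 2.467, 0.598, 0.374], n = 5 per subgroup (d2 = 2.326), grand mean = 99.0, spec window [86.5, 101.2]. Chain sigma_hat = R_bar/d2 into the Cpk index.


R_bar = (2.62 + 0.934 + 3.98 + 2.712 + 0.725 + 2.467 + 0.598 + 0.374) / 8 = 1.80125
sigma = R_bar / d2 = 1.80125 / 2.326 = 0.77439811
Cp = (USL - LSL)/(6*sigma) = (101.2 - 86.5)/(6*0.77439811) = 3.1637
Cpu = (101.2 - 99.0)/(3*0.77439811) = 0.9470
Cpl = (99.0 - 86.5)/(3*0.77439811) = 5.3805
Cpk = min(Cpu, Cpl) = 0.9470

0.9470


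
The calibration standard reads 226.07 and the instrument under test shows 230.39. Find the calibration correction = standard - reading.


Correction = standard - reading
= 226.07 - 230.39
= -4.3200

-4.3200


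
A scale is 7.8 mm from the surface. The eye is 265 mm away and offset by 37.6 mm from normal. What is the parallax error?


error = h * offset / d
= 7.8 * 37.6 / 265
= 1.1067

1.1067


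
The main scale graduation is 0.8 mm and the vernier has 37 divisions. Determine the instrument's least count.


LC = MSD / n_div
= 0.8 / 37
= 0.0216

0.0216


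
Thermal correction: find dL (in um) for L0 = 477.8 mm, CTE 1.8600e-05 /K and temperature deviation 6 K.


dL = L * alpha * dT
= 477.8 * 1.8600e-05 * 6
= 0.0533225 mm
dL_um = 0.0533225 * 1000 = 53.3225 um

53.3225


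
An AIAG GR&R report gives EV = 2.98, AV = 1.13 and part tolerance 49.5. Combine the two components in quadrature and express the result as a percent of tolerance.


GRR = sqrt(EV^2 + AV^2) = sqrt(2.98^2 + 1.13^2) = 3.1870519
%GRR = GRR / tol * 100 = 3.1870519 / 49.5 * 100
%GRR = 6.4385

6.4385


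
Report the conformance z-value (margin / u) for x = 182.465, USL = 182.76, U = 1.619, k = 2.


u = U / k = 1.619 / 2 = 0.8095
margin = |USL - x| = |182.76 - 182.465| = 0.295
z = margin / u = 0.295 / 0.8095
z = 0.3644

0.3644


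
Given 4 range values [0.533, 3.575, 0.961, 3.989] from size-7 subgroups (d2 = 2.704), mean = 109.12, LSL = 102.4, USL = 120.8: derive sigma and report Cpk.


R_bar = (0.533 + 3.575 + 0.961 + 3.989) / 4 = 2.2645
sigma = R_bar / d2 = 2.2645 / 2.704 = 0.83746302
Cp = (USL - LSL)/(6*sigma) = (120.8 - 102.4)/(6*0.83746302) = 3.6619
Cpu = (120.8 - 109.12)/(3*0.83746302) = 4.6490
Cpl = (109.12 - 102.4)/(3*0.83746302) = 2.6747
Cpk = min(Cpu, Cpl) = 2.6747

2.6747


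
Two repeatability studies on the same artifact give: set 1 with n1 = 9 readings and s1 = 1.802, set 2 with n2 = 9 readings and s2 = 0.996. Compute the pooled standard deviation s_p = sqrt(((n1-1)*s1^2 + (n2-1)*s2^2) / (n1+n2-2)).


s_p = sqrt(((n1-1)*s1^2 + (n2-1)*s2^2) / (n1+n2-2))
numerator = (9-1)*1.802^2 + (9-1)*0.996^2 = 25.977632 + 7.936128 = 33.91376
denominator = 9 + 9 - 2 = 16
s_p^2 = 33.91376 / 16 = 2.11961
s_p = sqrt(2.11961) = 1.4559

1.4559


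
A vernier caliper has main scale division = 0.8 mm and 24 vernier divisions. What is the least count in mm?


LC = MSD / n_div
= 0.8 / 24
= 0.0333

0.0333


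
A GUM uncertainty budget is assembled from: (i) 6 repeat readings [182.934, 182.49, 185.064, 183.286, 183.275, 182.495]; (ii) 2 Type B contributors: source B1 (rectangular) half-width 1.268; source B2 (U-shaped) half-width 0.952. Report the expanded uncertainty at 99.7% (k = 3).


mean = (182.934 + 182.49 + 185.064 + 183.286 + 183.275 + 182.495) / 6 = 183.2573333
s = sqrt(sum((x - mean)^2)/(n-1)) = 0.95285627
u_A = s / sqrt(n) = 0.95285627 / sqrt(6) = 0.38900194
u_B1 = 1.268 / sqrt(3) = 0.73208014
u_B2 = 0.952 / sqrt(2) = 0.67316566
uc = sqrt(0.38900194^2 + 0.73208014^2 + 0.67316566^2) = 1.0679025
U = k * uc = 3 * 1.0679025
U = 3.2037

3.2037


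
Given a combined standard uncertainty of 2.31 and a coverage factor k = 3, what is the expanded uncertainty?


U = k * uc
U = 3 * 2.31
U = 6.9300

6.9300


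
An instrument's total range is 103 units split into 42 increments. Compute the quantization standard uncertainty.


resolution = range / divisions
resolution = 103 / 42 = 2.452381
u_res = resolution / (2*sqrt(3))
u_res = 2.452381 / 3.4641016
u_res = 0.7079

0.7079


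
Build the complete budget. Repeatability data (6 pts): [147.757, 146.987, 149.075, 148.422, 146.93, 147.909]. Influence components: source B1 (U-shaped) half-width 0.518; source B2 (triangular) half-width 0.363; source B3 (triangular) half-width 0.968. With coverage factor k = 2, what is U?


mean = (147.757 + 146.987 + 149.075 + 148.422 + 146.93 + 147.909) / 6 = 147.8466667
s = sqrt(sum((x - mean)^2)/(n-1)) = 0.82837689
u_A = s / sqrt(n) = 0.82837689 / sqrt(6) = 0.33818345
u_B1 = 0.518 / sqrt(2) = 0.36628131
u_B2 = 0.363 / sqrt(6) = 0.14819413
u_B3 = 0.968 / sqrt(6) = 0.39518435
uc = sqrt(0.33818345^2 + 0.36628131^2 + 0.14819413^2 + 0.39518435^2) = 0.65319386
U = k * uc = 2 * 0.65319386
U = 1.3064

1.3064


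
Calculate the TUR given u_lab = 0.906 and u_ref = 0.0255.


TUR = u_lab / u_ref
= 0.906 / 0.0255
= 35.5294

35.5294


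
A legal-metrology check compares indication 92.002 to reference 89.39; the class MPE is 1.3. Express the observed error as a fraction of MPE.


e = indication - reference = 92.002 - 89.39 = 2.6120
|e| = 2.6120
ratio = |e| / MPE = 2.6120 / 1.3
ratio = 2.0092

2.0092


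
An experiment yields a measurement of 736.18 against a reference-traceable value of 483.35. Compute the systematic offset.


Systematic error = measured - true
= 736.18 - 483.35
= 252.8300

252.8300


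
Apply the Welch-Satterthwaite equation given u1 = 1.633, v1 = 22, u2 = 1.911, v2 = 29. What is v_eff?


uc = sqrt(u1^2 + u2^2) = sqrt(1.633^2 + 1.911^2) = 2.5136845
v_eff = uc^4 / (u1^4/v1 + u2^4/v2)
= 2.5136845^4 / (1.633^4/22 + 1.911^4/29)
= 39.924829 / 0.78311798
v_eff = 50.9819

50.9819


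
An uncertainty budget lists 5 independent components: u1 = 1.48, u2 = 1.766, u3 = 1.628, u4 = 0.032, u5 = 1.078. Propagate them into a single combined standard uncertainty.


uc = sqrt(1.48^2 + 1.766^2 + 1.628^2 + 0.032^2 + 1.078^2)
uc = sqrt(9.122648)
uc = 3.0204

3.0204


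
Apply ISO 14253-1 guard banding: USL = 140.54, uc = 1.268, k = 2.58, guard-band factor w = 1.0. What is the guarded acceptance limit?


U = k * uc = 2.58 * 1.268 = 3.27144
guard band g = w * U = 1.0 * 3.27144 = 3.27144
AL = USL - g = 140.54 - 3.27144
AL = 137.2686

137.2686


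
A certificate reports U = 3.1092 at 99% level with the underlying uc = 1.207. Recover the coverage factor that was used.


k = U / uc
k = 3.1092 / 1.207
k = 2.576

2.576


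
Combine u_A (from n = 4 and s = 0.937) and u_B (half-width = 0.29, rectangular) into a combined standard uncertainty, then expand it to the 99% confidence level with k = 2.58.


u_A = s / sqrt(n) = 0.937 / sqrt(4) = 0.4685
u_B = half_width / sqrt(3) = 0.29 / sqrt(3) = 0.16743158
uc = sqrt(u_A^2 + u_B^2) = sqrt(0.4685^2 + 0.16743158^2) = 0.49751943
U = k * uc = 2.58 * 0.49751943
U = 1.2836

1.2836


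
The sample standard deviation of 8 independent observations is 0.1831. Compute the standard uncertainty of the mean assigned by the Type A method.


u_A = s / sqrt(n)
u_A = 0.1831 / sqrt(8)
u_A = 0.1831 / 2.8284271
u_A = 0.0647

0.0647


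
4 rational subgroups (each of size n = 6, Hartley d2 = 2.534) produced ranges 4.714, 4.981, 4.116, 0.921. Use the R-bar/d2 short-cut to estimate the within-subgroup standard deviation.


R_bar = (4.714 + 4.981 + 4.116 + 0.921) / 4
R_bar = 14.732 / 4 = 3.683
sigma_hat = R_bar / d2 = 3.683 / 2.534 = 1.4534

1.4534


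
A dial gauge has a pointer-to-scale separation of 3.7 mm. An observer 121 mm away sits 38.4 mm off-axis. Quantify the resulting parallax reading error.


error = h * offset / d
= 3.7 * 38.4 / 121
= 1.1742

1.1742


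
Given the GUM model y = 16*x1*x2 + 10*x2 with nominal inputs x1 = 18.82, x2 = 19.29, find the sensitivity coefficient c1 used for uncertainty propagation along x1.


y = 16*x1*x2 + 10*x2
dy/dx1 = 16*x2
Evaluate at x2 = 19.29: c1 = 16 * 19.29
c1 = 308.6400

308.6400


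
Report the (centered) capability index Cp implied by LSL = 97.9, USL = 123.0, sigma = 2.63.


Cp = (USL - LSL) / (6 * sigma)
= (123.0 - 97.9) / (6 * 2.63)
= 25.1000 / 15.7800
= 1.5906

1.5906


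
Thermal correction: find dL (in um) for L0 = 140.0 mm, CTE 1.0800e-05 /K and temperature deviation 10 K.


dL = L * alpha * dT
= 140.0 * 1.0800e-05 * 10
= 0.0151200 mm
dL_um = 0.0151200 * 1000 = 15.1200 um

15.1200


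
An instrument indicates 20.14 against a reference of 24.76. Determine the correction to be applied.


Correction = standard - reading
= 24.76 - 20.14
= 4.6200

4.6200


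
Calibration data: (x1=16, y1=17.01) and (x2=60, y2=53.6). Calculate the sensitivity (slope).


slope = (y2 - y1) / (x2 - x1)
= (53.6 - 17.01) / (60 - 16)
= 36.5900 / 44
= 0.8316

0.8316


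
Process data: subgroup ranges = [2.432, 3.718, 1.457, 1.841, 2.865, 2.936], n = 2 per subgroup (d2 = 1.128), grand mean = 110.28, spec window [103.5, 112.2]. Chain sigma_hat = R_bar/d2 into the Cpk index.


R_bar = (2.432 + 3.718 + 1.457 + 1.841 + 2.865 + 2.936) / 6 = 2.5415
sigma = R_bar / d2 = 2.5415 / 1.128 = 2.2531028
Cp = (USL - LSL)/(6*sigma) = (112.2 - 103.5)/(6*2.2531028) = 0.6436
Cpu = (112.2 - 110.28)/(3*2.2531028) = 0.2841
Cpl = (110.28 - 103.5)/(3*2.2531028) = 1.0031
Cpk = min(Cpu, Cpl) = 0.2841

0.2841


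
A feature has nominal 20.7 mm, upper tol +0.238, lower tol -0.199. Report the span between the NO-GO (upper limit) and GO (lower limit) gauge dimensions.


GO = nominal - lower_tol (smallest hole = maximum material condition)
GO = 20.7 - 0.199 = 20.501
NO-GO = nominal + upper_tol (largest hole = least material condition)
NO-GO = 20.7 + 0.238 = 20.938
spread = NO-GO - GO = 20.938 - 20.501 = 0.4370

0.4370


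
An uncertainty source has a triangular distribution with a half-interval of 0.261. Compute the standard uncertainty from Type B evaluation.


u_B = half_width / sqrt(6)
u_B = 0.261 / 2.4494897
u_B = 0.1066

0.1066


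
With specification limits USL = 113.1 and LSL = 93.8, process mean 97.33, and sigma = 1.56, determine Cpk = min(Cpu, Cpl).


Cpu = (USL - mean) / (3*sigma) = (113.1 - 97.33) / (3*1.56) = 3.3697
Cpl = (mean - LSL) / (3*sigma) = (97.33 - 93.8) / (3*1.56) = 0.7543
Cpk = min(Cpu, Cpl) = 0.7543

0.7543


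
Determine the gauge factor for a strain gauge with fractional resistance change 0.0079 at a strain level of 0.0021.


GF = (dR/R) / epsilon
= 0.0079 / 0.0021
= 3.7619

3.7619


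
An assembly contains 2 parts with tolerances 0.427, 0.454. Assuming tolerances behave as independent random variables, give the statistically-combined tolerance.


RSS = sqrt(0.427^2 + 0.454^2)
= sqrt(0.388445)
= 0.6233

0.6233


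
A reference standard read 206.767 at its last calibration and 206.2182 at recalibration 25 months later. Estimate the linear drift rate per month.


rate = (v2 - v1) / months
= (206.2182 - 206.767) / 25
= -0.5488 / 25
= -0.0220

-0.0220


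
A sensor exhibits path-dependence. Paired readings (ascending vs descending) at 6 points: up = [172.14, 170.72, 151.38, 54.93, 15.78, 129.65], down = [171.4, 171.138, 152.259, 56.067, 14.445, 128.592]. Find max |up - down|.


|172.14 - 171.4| = 0.7400
|170.72 - 171.138| = 0.4180
|151.38 - 152.259| = 0.8790
|54.93 - 56.067| = 1.1370
|15.78 - 14.445| = 1.3350
|129.65 - 128.592| = 1.0580
hysteresis = max(diffs) = 1.3350

1.3350


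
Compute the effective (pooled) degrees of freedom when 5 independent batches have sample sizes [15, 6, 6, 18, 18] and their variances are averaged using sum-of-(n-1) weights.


nu = sum_i (n_i - 1)
nu = ((15 - 1) + (6 - 1) + (6 - 1) + (18 - 1) + (18 - 1))
nu = 14 + 5 + 5 + 17 + 17
nu = 58

58


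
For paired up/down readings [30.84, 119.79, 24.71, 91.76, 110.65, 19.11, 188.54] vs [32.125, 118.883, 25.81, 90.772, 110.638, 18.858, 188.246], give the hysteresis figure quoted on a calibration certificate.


|30.84 - 32.125| = 1.2850
|119.79 - 118.883| = 0.9070
|24.71 - 25.81| = 1.1000
|91.76 - 90.772| = 0.9880
|110.65 - 110.638| = 0.0120
|19.11 - 18.858| = 0.2520
|188.54 - 188.246| = 0.2940
hysteresis = max(diffs) = 1.2850

1.2850


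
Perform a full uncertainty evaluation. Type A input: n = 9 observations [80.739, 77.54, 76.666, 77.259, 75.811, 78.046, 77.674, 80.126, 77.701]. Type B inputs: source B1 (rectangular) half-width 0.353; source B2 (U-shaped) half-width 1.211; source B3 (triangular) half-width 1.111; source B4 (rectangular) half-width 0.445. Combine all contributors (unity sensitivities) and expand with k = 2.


mean = (80.739 + 77.54 + 76.666 + 77.259 + 75.811 + 78.046 + 77.674 + 80.126 + 77.701) / 9 = 77.95133333
s = sqrt(sum((x - mean)^2)/(n-1)) = 1.5624673
u_A = s / sqrt(n) = 1.5624673 / sqrt(9) = 0.52082243
u_B1 = 0.353 / sqrt(3) = 0.20380465
u_B2 = 1.211 / sqrt(2) = 0.85630631
u_B3 = 1.111 / sqrt(6) = 0.45356385
u_B4 = 0.445 / sqrt(3) = 0.25692087
uc = sqrt(0.52082243^2 + 0.20380465^2 + 0.85630631^2 + 0.45356385^2 + 0.25692087^2) = 1.1479466
U = k * uc = 2 * 1.1479466
U = 2.2959

2.2959
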